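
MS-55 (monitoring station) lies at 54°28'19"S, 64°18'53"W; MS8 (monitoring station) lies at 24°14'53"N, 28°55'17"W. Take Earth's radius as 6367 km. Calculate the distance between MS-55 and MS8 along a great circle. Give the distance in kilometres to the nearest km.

9378 km

MS-55: φ = -54.47194°, λ = -64.31472°
MS8: φ = +24.24806°, λ = -28.92139°
Δφ = 78.7200°,  Δλ = 35.3933°
a = sin²(Δφ/2) + cos φ₁ cos φ₂ sin²(Δλ/2) = 0.451156
c = 2·arcsin(√a) = 1.472952 rad = 84.3940°
d = R·c = 6367 × 1.472952 = 9378.3 km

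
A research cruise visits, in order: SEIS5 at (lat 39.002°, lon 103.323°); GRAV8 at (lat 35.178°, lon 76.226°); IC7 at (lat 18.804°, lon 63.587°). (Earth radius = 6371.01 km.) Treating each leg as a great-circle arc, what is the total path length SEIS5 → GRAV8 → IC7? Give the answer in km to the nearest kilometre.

4637 km

SEIS5→GRAV8: c = 0.381647 rad, d = 2431.48 km
GRAV8→IC7: c = 0.346130 rad, d = 2205.20 km
Total = 2431.48 + 2205.20 = 4636.67 km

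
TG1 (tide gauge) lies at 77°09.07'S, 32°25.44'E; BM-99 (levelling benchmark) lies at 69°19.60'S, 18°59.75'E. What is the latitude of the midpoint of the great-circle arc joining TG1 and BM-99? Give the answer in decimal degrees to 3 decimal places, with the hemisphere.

TG1: φ = -77.15117°, λ = +32.42400°
BM-99: φ = -69.32667°, λ = +18.99583°
Bx = cos φ₂ cos Δλ = 0.343388,  By = cos φ₂ sin Δλ = -0.081985
φₘ = atan2(sin φ₁ + sin φ₂, √((cos φ₁ + Bx)² + By²)) = -73.34186°
λₘ = λ₁ + atan2(By, cos φ₁ + Bx) = 24.17870°

73.342°S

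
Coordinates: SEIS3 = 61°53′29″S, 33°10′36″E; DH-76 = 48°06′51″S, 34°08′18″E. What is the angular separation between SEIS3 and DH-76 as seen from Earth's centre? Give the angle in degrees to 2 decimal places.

13.79°

SEIS3: φ = -61.89139°, λ = +33.17667°
DH-76: φ = -48.11417°, λ = +34.13833°
Δφ = 13.7772°,  Δλ = 0.9617°
a = sin²(Δφ/2) + cos φ₁ cos φ₂ sin²(Δλ/2) = 0.014408
c = 2·arcsin(√a) = 0.240644 rad = 13.7879°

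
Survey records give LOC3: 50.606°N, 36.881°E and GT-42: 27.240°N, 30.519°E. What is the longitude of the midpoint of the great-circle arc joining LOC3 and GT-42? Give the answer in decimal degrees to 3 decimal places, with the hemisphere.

33.168°E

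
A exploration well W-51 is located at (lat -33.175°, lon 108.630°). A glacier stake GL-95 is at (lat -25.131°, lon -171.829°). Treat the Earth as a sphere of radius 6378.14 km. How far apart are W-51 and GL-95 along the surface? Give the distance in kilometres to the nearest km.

Δφ = 8.0440°,  Δλ = 79.5410°
a = sin²(Δφ/2) + cos φ₁ cos φ₂ sin²(Δλ/2) = 0.315026
c = 2·arcsin(√a) = 1.191842 rad = 68.2875°
d = R·c = 6378.14 × 1.191842 = 7601.7 km

7602 km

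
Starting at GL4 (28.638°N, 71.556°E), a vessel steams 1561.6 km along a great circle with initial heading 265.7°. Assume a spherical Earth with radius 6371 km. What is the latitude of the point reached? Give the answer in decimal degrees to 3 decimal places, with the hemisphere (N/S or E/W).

δ = d/R = 1561.6/6371 = 0.245111 rad
φ₂ = arcsin(sin φ₁ cos δ + cos φ₁ sin δ cos θ)
   = arcsin(0.47927·0.97011 + 0.87767·0.24266·-0.07498) = 26.67826°
λ₂ = λ₁ + atan2(sin θ sin δ cos φ₁, cos δ − sin φ₁ sin φ₂) = 55.84349°

26.678°N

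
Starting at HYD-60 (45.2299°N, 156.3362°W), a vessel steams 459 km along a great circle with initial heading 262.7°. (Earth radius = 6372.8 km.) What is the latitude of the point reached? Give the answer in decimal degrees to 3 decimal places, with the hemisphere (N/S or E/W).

44.560°N

δ = d/R = 459/6372.8 = 0.072025 rad
φ₂ = arcsin(sin φ₁ cos δ + cos φ₁ sin δ cos θ)
   = arcsin(0.70994·0.99741 + 0.70426·0.07196·-0.12706) = 44.56018°
λ₂ = λ₁ + atan2(sin θ sin δ cos φ₁, cos δ − sin φ₁ sin φ₂) = -162.08571°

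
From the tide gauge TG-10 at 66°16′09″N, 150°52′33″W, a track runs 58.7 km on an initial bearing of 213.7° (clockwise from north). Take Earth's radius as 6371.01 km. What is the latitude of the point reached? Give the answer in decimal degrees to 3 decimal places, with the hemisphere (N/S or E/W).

65.828°N

TG-10: φ = +66.26917°, λ = -150.87583°
δ = d/R = 58.7/6371.01 = 0.009214 rad
φ₂ = arcsin(sin φ₁ cos δ + cos φ₁ sin δ cos θ)
   = arcsin(0.91545·0.99996 + 0.40244·0.00921·-0.83195) = 65.82831°
λ₂ = λ₁ + atan2(sin θ sin δ cos φ₁, cos δ − sin φ₁ sin φ₂) = -151.59116°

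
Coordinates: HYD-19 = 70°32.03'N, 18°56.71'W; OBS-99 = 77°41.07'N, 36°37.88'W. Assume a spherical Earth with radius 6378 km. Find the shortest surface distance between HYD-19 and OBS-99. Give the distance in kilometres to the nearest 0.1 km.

HYD-19: φ = +70.53383°, λ = -18.94517°
OBS-99: φ = +77.68450°, λ = -36.63133°
Δφ = 7.1507°,  Δλ = -17.6862°
a = sin²(Δφ/2) + cos φ₁ cos φ₂ sin²(Δλ/2) = 0.005569
c = 2·arcsin(√a) = 0.149386 rad = 8.5592°
d = R·c = 6378 × 0.149386 = 952.8 km

952.8 km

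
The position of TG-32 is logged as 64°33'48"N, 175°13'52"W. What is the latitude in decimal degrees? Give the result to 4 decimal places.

64.5633°N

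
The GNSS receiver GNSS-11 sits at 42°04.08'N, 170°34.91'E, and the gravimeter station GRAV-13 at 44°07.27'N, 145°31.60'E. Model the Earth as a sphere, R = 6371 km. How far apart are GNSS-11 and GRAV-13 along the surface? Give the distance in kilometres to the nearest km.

2039 km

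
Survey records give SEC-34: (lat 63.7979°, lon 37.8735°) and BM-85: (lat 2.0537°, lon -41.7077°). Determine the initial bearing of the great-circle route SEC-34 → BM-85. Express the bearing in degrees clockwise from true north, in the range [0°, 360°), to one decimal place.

261.5°

Δλ = -79.5812°
y = sin Δλ · cos φ₂ = -0.982880
x = cos φ₁ sin φ₂ − sin φ₁ cos φ₂ cos Δλ = -0.146332
θ = atan2(y, x) = -98.4680° → 261.5320° (mod 360°)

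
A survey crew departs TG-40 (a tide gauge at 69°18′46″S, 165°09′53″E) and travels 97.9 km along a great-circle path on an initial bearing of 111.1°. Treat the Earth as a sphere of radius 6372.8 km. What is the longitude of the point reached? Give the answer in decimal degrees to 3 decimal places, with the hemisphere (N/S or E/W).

167.523°E

TG-40: φ = -69.31278°, λ = +165.16472°
δ = d/R = 97.9/6372.8 = 0.015362 rad
φ₂ = arcsin(sin φ₁ cos δ + cos φ₁ sin δ cos θ)
   = arcsin(-0.93552·0.99988 + 0.35327·0.01536·-0.36000) = -69.61382°
λ₂ = λ₁ + atan2(sin θ sin δ cos φ₁, cos δ − sin φ₁ sin φ₂) = 167.52265°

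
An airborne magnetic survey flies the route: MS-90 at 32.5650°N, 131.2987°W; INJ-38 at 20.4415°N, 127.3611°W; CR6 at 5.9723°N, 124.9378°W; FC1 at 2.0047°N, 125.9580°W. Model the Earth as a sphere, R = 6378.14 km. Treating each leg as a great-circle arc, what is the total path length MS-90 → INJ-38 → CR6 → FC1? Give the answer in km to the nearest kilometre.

MS-90→INJ-38: c = 0.220295 rad, d = 1405.07 km
INJ-38→CR6: c = 0.255849 rad, d = 1631.84 km
CR6→FC1: c = 0.071489 rad, d = 455.96 km
Total = 1405.07 + 1631.84 + 455.96 = 3492.88 km

3493 km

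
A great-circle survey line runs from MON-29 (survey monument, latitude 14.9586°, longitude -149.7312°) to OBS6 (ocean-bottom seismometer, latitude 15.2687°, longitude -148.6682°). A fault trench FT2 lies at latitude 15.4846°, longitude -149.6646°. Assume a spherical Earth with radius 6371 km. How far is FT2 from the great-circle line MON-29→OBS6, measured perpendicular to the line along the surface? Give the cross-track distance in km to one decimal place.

δ₁₃ = central angle MON-29→FT2 = 0.009249 rad  (haversine)
θ₁₃ = bearing MON-29→FT2 = 6.957°,  θ₁₂ = bearing MON-29→OBS6 = 73.048°
dₓₜ = R·arcsin(sin δ₁₃ · sin(θ₁₃ − θ₁₂)) = 6371·arcsin(0.00925·sin(-66.092°)) = -53.867 km
|dₓₜ| = 53.867 km

53.9 km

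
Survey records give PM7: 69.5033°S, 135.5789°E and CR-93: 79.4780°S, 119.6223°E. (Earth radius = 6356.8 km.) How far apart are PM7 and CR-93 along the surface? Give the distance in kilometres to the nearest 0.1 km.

1193.7 km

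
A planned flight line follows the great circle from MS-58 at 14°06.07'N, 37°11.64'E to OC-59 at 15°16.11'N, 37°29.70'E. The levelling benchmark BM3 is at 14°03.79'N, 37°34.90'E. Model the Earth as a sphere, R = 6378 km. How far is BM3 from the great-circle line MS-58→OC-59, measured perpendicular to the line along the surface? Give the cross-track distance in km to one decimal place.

41.6 km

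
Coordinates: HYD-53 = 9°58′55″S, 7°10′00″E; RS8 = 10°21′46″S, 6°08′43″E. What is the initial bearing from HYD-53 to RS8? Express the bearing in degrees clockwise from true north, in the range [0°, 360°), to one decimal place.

HYD-53: φ = -9.98194°, λ = +7.16667°
RS8: φ = -10.36278°, λ = +6.14528°
Δλ = -1.0214°
y = sin Δλ · cos φ₂ = -0.017535
x = cos φ₁ sin φ₂ − sin φ₁ cos φ₂ cos Δλ = -0.006674
θ = atan2(y, x) = -110.8370° → 249.1630° (mod 360°)

249.2°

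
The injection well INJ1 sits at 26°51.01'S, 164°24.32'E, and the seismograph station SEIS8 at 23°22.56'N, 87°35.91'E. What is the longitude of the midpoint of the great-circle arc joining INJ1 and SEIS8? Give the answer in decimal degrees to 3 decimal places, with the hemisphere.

125.356°E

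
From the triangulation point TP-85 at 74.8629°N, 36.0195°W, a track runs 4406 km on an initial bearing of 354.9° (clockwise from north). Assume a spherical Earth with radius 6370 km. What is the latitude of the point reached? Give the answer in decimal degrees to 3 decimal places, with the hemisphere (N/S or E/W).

δ = d/R = 4406/6370 = 0.691680 rad
φ₂ = arcsin(sin φ₁ cos δ + cos φ₁ sin δ cos θ)
   = arcsin(0.96530·0.77018 + 0.26113·0.63783·0.99604) = 65.41580°
λ₂ = λ₁ + atan2(sin θ sin δ cos φ₁, cos δ − sin φ₁ sin φ₂) = 151.81356°

65.416°N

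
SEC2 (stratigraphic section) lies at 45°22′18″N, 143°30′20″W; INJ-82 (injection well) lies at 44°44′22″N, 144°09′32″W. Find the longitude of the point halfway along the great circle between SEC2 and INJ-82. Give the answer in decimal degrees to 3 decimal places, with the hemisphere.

SEC2: φ = +45.37167°, λ = -143.50556°
INJ-82: φ = +44.73944°, λ = -144.15889°
Bx = cos φ₂ cos Δλ = 0.710269,  By = cos φ₂ sin Δλ = -0.008099
φₘ = atan2(sin φ₁ + sin φ₂, √((cos φ₁ + Bx)² + By²)) = 45.05602°
λₘ = λ₁ + atan2(By, cos φ₁ + Bx) = -143.83403°

143.834°W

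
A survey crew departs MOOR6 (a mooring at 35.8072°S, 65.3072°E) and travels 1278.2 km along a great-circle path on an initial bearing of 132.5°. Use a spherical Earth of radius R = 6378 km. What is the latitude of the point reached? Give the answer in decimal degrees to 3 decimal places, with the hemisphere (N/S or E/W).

δ = d/R = 1278.2/6378 = 0.200408 rad
φ₂ = arcsin(sin φ₁ cos δ + cos φ₁ sin δ cos θ)
   = arcsin(-0.58506·0.97999 + 0.81099·0.19907·-0.67559) = -43.03298°
λ₂ = λ₁ + atan2(sin θ sin δ cos φ₁, cos δ − sin φ₁ sin φ₂) = 76.89030°

43.033°S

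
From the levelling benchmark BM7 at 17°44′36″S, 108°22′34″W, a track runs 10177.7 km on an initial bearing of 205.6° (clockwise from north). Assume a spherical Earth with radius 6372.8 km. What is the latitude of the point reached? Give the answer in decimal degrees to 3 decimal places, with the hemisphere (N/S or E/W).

58.281°S

BM7: φ = -17.74333°, λ = -108.37611°
δ = d/R = 10177.7/6372.8 = 1.597053 rad
φ₂ = arcsin(sin φ₁ cos δ + cos φ₁ sin δ cos θ)
   = arcsin(-0.30475·-0.02625 + 0.95243·0.99966·-0.90183) = -58.28097°
λ₂ = λ₁ + atan2(sin θ sin δ cos φ₁, cos δ − sin φ₁ sin φ₂) = 126.86480°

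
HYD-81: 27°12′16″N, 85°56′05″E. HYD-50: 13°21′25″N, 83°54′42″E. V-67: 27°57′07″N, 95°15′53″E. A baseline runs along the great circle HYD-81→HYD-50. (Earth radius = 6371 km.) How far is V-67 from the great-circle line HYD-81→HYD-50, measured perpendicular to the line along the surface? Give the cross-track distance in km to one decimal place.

HYD-81: φ = +27.20444°, λ = +85.93472°
HYD-50: φ = +13.35694°, λ = +83.91167°
V-67: φ = +27.95194°, λ = +95.26472°
δ₁₃ = central angle HYD-81→V-67 = 0.144890 rad  (haversine)
θ₁₃ = bearing HYD-81→V-67 = 82.683°,  θ₁₂ = bearing HYD-81→HYD-50 = 188.176°
dₓₜ = R·arcsin(sin δ₁₃ · sin(θ₁₃ − θ₁₂)) = 6371·arcsin(0.14438·sin(-105.493°)) = -889.328 km
|dₓₜ| = 889.328 km

889.3 km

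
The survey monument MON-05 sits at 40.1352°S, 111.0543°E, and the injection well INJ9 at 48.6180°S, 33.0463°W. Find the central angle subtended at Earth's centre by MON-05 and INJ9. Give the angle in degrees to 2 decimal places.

85.74°

Δφ = -8.4828°,  Δλ = -144.1006°
a = sin²(Δφ/2) + cos φ₁ cos φ₂ sin²(Δλ/2) = 0.462878
c = 2·arcsin(√a) = 1.496483 rad = 85.7422°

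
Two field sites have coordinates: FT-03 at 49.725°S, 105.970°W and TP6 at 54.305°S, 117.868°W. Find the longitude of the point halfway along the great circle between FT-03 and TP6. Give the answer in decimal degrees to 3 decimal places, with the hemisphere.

Bx = cos φ₂ cos Δλ = 0.570935,  By = cos φ₂ sin Δλ = -0.120294
φₘ = atan2(sin φ₁ + sin φ₂, √((cos φ₁ + Bx)² + By²)) = -52.16459°
λₘ = λ₁ + atan2(By, cos φ₁ + Bx) = -111.61325°

111.613°W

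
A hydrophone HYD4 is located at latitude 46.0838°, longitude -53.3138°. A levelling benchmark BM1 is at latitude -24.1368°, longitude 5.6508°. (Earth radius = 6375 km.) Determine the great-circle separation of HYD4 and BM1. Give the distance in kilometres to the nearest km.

Δφ = -70.2206°,  Δλ = 58.9646°
a = sin²(Δφ/2) + cos φ₁ cos φ₂ sin²(Δλ/2) = 0.484115
c = 2·arcsin(√a) = 1.539020 rad = 88.1794°
d = R·c = 6375 × 1.539020 = 9811.3 km

9811 km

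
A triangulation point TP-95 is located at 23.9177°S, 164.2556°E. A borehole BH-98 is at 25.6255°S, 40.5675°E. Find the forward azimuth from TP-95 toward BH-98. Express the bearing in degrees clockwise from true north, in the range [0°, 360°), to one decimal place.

231.4°

Δλ = -123.6881°
y = sin Δλ · cos φ₂ = -0.750227
x = cos φ₁ sin φ₂ − sin φ₁ cos φ₂ cos Δλ = -0.598107
θ = atan2(y, x) = -128.5631° → 231.4369° (mod 360°)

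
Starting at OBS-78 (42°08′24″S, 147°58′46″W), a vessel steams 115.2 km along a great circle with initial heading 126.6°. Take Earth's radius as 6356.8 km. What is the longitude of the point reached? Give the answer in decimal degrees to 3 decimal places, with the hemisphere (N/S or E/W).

146.844°W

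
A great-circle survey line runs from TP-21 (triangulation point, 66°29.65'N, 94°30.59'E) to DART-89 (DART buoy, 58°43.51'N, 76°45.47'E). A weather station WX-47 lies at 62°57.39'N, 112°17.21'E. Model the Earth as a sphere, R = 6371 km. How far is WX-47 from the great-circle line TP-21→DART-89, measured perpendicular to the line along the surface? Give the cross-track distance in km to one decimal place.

TP-21: φ = +66.49417°, λ = +94.50983°
DART-89: φ = +58.72517°, λ = +76.75783°
WX-47: φ = +62.95650°, λ = +112.28683°
δ₁₃ = central angle TP-21→WX-47 = 0.145484 rad  (haversine)
θ₁₃ = bearing TP-21→WX-47 = 106.757°,  θ₁₂ = bearing TP-21→DART-89 = 234.594°
dₓₜ = R·arcsin(sin δ₁₃ · sin(θ₁₃ − θ₁₂)) = 6371·arcsin(0.14497·sin(-127.837°)) = -731.032 km
|dₓₜ| = 731.032 km

731.0 km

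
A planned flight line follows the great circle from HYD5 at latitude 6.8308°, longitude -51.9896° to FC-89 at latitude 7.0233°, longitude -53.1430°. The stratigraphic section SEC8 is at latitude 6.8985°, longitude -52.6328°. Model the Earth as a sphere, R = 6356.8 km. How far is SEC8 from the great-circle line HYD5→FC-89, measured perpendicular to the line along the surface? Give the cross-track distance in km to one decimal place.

4.4 km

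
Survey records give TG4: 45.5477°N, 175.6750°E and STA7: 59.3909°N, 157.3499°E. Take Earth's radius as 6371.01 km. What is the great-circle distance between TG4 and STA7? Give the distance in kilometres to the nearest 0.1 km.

1963.8 km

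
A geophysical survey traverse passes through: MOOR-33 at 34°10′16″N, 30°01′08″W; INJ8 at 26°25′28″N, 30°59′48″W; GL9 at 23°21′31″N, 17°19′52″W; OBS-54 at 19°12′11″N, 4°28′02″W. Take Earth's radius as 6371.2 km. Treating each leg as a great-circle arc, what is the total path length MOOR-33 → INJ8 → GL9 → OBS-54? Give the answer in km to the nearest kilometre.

MOOR-33: φ = +34.17111°, λ = -30.01889°
INJ8: φ = +26.42444°, λ = -30.99667°
GL9: φ = +23.35861°, λ = -17.33111°
OBS-54: φ = +19.20306°, λ = -4.46722°
MOOR-33→INJ8: c = 0.136003 rad, d = 866.50 km
INJ8→GL9: c = 0.222742 rad, d = 1419.13 km
GL9→OBS-54: c = 0.221305 rad, d = 1409.98 km
Total = 866.50 + 1419.13 + 1409.98 = 3695.61 km

3696 km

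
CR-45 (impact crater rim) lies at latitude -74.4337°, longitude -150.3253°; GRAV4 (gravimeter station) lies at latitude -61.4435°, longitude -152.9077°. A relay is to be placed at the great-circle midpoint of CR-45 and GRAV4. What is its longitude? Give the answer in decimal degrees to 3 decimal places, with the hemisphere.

151.979°W

Bx = cos φ₂ cos Δλ = 0.477540,  By = cos φ₂ sin Δλ = -0.021538
φₘ = atan2(sin φ₁ + sin φ₂, √((cos φ₁ + Bx)² + By²)) = -67.94326°
λₘ = λ₁ + atan2(By, cos φ₁ + Bx) = -151.97928°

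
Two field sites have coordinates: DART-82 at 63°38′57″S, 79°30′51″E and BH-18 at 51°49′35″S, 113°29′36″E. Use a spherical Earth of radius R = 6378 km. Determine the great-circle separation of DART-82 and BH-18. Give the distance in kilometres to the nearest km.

2367 km

DART-82: φ = -63.64917°, λ = +79.51417°
BH-18: φ = -51.82639°, λ = +113.49333°
Δφ = 11.8228°,  Δλ = 33.9792°
a = sin²(Δφ/2) + cos φ₁ cos φ₂ sin²(Δλ/2) = 0.034029
c = 2·arcsin(√a) = 0.371065 rad = 21.2605°
d = R·c = 6378 × 0.371065 = 2366.7 km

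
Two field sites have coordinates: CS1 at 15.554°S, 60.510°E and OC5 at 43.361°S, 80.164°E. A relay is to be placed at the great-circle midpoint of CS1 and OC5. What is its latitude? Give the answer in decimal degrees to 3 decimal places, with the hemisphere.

Bx = cos φ₂ cos Δλ = 0.684685,  By = cos φ₂ sin Δλ = 0.244533
φₘ = atan2(sin φ₁ + sin φ₂, √((cos φ₁ + Bx)² + By²)) = -29.81427°
λₘ = λ₁ + atan2(By, cos φ₁ + Bx) = 68.94974°

29.814°S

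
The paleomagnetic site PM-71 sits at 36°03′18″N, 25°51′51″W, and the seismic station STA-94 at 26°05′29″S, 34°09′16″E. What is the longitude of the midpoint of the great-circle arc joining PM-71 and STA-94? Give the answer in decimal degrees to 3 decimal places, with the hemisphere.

PM-71: φ = +36.05500°, λ = -25.86417°
STA-94: φ = -26.09139°, λ = +34.15444°
Bx = cos φ₂ cos Δλ = 0.448794,  By = cos φ₂ sin Δλ = 0.777918
φₘ = atan2(sin φ₁ + sin φ₂, √((cos φ₁ + Bx)² + By²)) = 5.74559°
λₘ = λ₁ + atan2(By, cos φ₁ + Bx) = 5.88287°

5.883°E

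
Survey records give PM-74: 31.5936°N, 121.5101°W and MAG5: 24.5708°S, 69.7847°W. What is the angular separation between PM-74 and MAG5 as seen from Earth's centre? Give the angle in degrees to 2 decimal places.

Δφ = -56.1644°,  Δλ = 51.7254°
a = sin²(Δφ/2) + cos φ₁ cos φ₂ sin²(Δλ/2) = 0.368999
c = 2·arcsin(√a) = 1.305700 rad = 74.8111°

74.81°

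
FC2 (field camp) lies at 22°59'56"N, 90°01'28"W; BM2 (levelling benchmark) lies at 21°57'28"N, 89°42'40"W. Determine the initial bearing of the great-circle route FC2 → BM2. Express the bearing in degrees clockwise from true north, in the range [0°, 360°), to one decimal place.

164.4°

FC2: φ = +22.99889°, λ = -90.02444°
BM2: φ = +21.95778°, λ = -89.71111°
Δλ = 0.3133°
y = sin Δλ · cos φ₂ = 0.005072
x = cos φ₁ sin φ₂ − sin φ₁ cos φ₂ cos Δλ = -0.018164
θ = atan2(y, x) = 164.3989° → 164.3989° (mod 360°)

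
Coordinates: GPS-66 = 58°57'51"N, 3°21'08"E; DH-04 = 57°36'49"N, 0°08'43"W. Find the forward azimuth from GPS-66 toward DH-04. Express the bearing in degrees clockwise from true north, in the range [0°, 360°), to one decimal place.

235.2°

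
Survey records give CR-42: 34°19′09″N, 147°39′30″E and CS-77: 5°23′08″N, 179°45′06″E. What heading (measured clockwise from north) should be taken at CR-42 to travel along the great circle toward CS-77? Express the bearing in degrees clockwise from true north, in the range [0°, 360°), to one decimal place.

127.0°

CR-42: φ = +34.31917°, λ = +147.65833°
CS-77: φ = +5.38556°, λ = +179.75167°
Δλ = 32.0933°
y = sin Δλ · cos φ₂ = 0.528955
x = cos φ₁ sin φ₂ − sin φ₁ cos φ₂ cos Δλ = -0.398018
θ = atan2(y, x) = 126.9601° → 126.9601° (mod 360°)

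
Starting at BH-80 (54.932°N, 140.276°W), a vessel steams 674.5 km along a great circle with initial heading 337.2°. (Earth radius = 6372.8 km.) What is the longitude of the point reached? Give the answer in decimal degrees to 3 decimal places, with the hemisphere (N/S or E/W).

δ = d/R = 674.5/6372.8 = 0.105840 rad
φ₂ = arcsin(sin φ₁ cos δ + cos φ₁ sin δ cos θ)
   = arcsin(0.81847·0.99440 + 0.57455·0.10564·0.92186) = 60.44063°
λ₂ = λ₁ + atan2(sin θ sin δ cos φ₁, cos δ − sin φ₁ sin φ₂) = -145.03613°

145.036°W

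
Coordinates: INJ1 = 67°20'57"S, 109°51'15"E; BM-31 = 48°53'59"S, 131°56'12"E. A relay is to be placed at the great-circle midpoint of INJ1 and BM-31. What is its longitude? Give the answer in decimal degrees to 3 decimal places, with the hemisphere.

INJ1: φ = -67.34917°, λ = +109.85417°
BM-31: φ = -48.89972°, λ = +131.93667°
Bx = cos φ₂ cos Δλ = 0.609156,  By = cos φ₂ sin Δλ = 0.247136
φₘ = atan2(sin φ₁ + sin φ₂, √((cos φ₁ + Bx)² + By²)) = -58.56945°
λₘ = λ₁ + atan2(By, cos φ₁ + Bx) = 123.81273°

123.813°E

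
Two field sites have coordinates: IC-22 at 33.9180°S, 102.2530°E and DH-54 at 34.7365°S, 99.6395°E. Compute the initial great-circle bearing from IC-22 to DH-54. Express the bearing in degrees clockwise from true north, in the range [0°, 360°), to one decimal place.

248.5°

Δλ = -2.6135°
y = sin Δλ · cos φ₂ = -0.037472
x = cos φ₁ sin φ₂ − sin φ₁ cos φ₂ cos Δλ = -0.014762
θ = atan2(y, x) = -111.5019° → 248.4981° (mod 360°)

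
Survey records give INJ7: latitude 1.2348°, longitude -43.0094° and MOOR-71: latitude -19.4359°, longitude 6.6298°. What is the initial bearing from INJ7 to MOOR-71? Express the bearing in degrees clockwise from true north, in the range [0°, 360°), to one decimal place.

115.7°

Δλ = 49.6392°
y = sin Δλ · cos φ₂ = 0.718560
x = cos φ₁ sin φ₂ − sin φ₁ cos φ₂ cos Δλ = -0.345835
θ = atan2(y, x) = 115.7010° → 115.7010° (mod 360°)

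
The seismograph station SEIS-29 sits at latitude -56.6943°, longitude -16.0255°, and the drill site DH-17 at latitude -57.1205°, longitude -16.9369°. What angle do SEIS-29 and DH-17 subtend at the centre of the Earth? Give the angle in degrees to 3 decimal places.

0.655°

Δφ = -0.4262°,  Δλ = -0.9114°
a = sin²(Δφ/2) + cos φ₁ cos φ₂ sin²(Δλ/2) = 0.000033
c = 2·arcsin(√a) = 0.011435 rad = 0.6552°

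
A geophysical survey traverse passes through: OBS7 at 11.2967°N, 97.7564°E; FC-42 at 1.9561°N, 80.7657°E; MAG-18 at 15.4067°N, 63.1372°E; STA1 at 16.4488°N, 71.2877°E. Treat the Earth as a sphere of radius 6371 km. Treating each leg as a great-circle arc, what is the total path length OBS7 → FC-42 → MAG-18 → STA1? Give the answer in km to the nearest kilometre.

5466 km

OBS7→FC-42: c = 0.336356 rad, d = 2142.92 km
FC-42→MAG-18: c = 0.383596 rad, d = 2443.89 km
MAG-18→STA1: c = 0.137985 rad, d = 879.10 km
Total = 2142.92 + 2443.89 + 879.10 = 5465.91 km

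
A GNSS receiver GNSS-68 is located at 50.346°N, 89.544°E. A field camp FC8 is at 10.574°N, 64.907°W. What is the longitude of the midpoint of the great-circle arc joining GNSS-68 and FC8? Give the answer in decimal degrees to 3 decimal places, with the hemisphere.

30.857°W

Bx = cos φ₂ cos Δλ = -0.886896,  By = cos φ₂ sin Δλ = -0.423959
φₘ = atan2(sin φ₁ + sin φ₂, √((cos φ₁ + Bx)² + By²)) = 62.72615°
λₘ = λ₁ + atan2(By, cos φ₁ + Bx) = -30.85708°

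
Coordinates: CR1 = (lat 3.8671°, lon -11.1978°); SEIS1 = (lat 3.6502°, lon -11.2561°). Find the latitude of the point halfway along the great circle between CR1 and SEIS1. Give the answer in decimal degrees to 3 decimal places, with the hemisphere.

3.759°N

Bx = cos φ₂ cos Δλ = 0.997971,  By = cos φ₂ sin Δλ = -0.001015
φₘ = atan2(sin φ₁ + sin φ₂, √((cos φ₁ + Bx)² + By²)) = 3.75865°
λₘ = λ₁ + atan2(By, cos φ₁ + Bx) = -11.22695°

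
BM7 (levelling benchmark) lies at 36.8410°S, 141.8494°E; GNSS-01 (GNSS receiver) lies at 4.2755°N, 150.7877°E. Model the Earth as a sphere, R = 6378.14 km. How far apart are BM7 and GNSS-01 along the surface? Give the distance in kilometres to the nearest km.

4670 km

Δφ = 41.1165°,  Δλ = 8.9383°
a = sin²(Δφ/2) + cos φ₁ cos φ₂ sin²(Δλ/2) = 0.128159
c = 2·arcsin(√a) = 0.732235 rad = 41.9539°
d = R·c = 6378.14 × 0.732235 = 4670.3 km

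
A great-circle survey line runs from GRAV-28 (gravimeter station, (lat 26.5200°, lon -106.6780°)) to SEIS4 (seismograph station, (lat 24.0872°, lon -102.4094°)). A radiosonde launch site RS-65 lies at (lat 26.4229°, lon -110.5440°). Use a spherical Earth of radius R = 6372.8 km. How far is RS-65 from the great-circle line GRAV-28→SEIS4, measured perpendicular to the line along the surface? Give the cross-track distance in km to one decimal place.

204.2 km

δ₁₃ = central angle GRAV-28→RS-65 = 0.060422 rad  (haversine)
θ₁₃ = bearing GRAV-28→RS-65 = 269.255°,  θ₁₂ = bearing GRAV-28→SEIS4 = 121.301°
dₓₜ = R·arcsin(sin δ₁₃ · sin(θ₁₃ − θ₁₂)) = 6372.8·arcsin(0.06038·sin(147.954°)) = 204.220 km
|dₓₜ| = 204.220 km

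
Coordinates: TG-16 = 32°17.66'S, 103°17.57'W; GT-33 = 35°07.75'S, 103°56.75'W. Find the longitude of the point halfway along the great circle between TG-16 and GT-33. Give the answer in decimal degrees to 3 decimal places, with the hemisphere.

103.614°W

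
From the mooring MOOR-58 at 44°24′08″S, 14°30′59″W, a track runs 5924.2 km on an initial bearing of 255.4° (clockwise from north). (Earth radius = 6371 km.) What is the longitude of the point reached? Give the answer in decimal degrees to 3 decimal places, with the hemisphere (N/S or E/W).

MOOR-58: φ = -44.40222°, λ = -14.51639°
δ = d/R = 5924.2/6371 = 0.929870 rad
φ₂ = arcsin(sin φ₁ cos δ + cos φ₁ sin δ cos θ)
   = arcsin(-0.69969·0.59794 + 0.71445·0.80154·-0.25207) = -34.24423°
λ₂ = λ₁ + atan2(sin θ sin δ cos φ₁, cos δ − sin φ₁ sin φ₂) = -84.28785°

84.288°W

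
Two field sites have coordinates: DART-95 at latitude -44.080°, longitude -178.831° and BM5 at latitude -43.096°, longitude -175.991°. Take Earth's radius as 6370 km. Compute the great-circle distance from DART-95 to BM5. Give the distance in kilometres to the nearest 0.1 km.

253.5 km

Δφ = 0.9840°,  Δλ = 2.8400°
a = sin²(Δφ/2) + cos φ₁ cos φ₂ sin²(Δλ/2) = 0.000396
c = 2·arcsin(√a) = 0.039796 rad = 2.2801°
d = R·c = 6370 × 0.039796 = 253.5 km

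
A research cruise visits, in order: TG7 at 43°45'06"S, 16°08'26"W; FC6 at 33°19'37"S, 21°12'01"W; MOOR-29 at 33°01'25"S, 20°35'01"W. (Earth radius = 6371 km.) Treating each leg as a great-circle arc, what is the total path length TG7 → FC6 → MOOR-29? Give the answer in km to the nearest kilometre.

1306 km

TG7: φ = -43.75167°, λ = -16.14056°
FC6: φ = -33.32694°, λ = -21.20028°
MOOR-29: φ = -33.02361°, λ = -20.58361°
TG7→FC6: c = 0.194515 rad, d = 1239.25 km
FC6→MOOR-29: c = 0.010449 rad, d = 66.57 km
Total = 1239.25 + 66.57 = 1305.82 km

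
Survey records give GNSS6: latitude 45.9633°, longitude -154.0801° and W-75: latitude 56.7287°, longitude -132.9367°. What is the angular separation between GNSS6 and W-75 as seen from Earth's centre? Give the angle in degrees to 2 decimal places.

16.92°

Δφ = 10.7654°,  Δλ = 21.1434°
a = sin²(Δφ/2) + cos φ₁ cos φ₂ sin²(Δλ/2) = 0.021636
c = 2·arcsin(√a) = 0.295254 rad = 16.9168°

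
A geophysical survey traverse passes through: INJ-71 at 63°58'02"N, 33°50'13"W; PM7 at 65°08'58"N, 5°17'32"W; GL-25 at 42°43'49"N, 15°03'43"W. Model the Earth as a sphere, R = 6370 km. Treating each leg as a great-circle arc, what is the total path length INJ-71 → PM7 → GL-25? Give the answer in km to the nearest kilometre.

INJ-71: φ = +63.96722°, λ = -33.83694°
PM7: φ = +65.14944°, λ = -5.29222°
GL-25: φ = +42.73028°, λ = -15.06194°
INJ-71→PM7: c = 0.213161 rad, d = 1357.84 km
PM7→GL-25: c = 0.402865 rad, d = 2566.25 km
Total = 1357.84 + 2566.25 = 3924.08 km

3924 km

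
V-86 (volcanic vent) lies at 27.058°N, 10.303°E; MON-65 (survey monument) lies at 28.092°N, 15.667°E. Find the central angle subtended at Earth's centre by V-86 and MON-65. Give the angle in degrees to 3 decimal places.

Δφ = 1.0340°,  Δλ = 5.3640°
a = sin²(Δφ/2) + cos φ₁ cos φ₂ sin²(Δλ/2) = 0.001802
c = 2·arcsin(√a) = 0.084916 rad = 4.8653°

4.865°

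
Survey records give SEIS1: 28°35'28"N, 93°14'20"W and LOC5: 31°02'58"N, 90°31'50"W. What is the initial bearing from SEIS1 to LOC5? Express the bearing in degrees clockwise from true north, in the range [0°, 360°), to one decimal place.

SEIS1: φ = +28.59111°, λ = -93.23889°
LOC5: φ = +31.04944°, λ = -90.53056°
Δλ = 2.7083°
y = sin Δλ · cos φ₂ = 0.040482
x = cos φ₁ sin φ₂ − sin φ₁ cos φ₂ cos Δλ = 0.043351
θ = atan2(y, x) = 43.0398° → 43.0398° (mod 360°)

43.0°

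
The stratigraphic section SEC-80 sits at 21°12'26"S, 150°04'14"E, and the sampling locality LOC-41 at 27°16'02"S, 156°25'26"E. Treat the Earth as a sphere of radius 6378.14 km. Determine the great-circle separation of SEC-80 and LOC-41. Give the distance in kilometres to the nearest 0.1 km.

932.9 km

SEC-80: φ = -21.20722°, λ = +150.07056°
LOC-41: φ = -27.26722°, λ = +156.42389°
Δφ = -6.0600°,  Δλ = 6.3533°
a = sin²(Δφ/2) + cos φ₁ cos φ₂ sin²(Δλ/2) = 0.005339
c = 2·arcsin(√a) = 0.146264 rad = 8.3803°
d = R·c = 6378.14 × 0.146264 = 932.9 km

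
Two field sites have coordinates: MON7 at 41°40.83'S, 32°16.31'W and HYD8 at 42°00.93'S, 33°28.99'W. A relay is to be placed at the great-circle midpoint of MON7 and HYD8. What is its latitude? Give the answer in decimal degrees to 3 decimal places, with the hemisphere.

41.850°S

MON7: φ = -41.68050°, λ = -32.27183°
HYD8: φ = -42.01550°, λ = -33.48317°
Bx = cos φ₂ cos Δλ = 0.742798,  By = cos φ₂ sin Δλ = -0.015706
φₘ = atan2(sin φ₁ + sin φ₂, √((cos φ₁ + Bx)² + By²)) = -41.84959°
λₘ = λ₁ + atan2(By, cos φ₁ + Bx) = -32.87591°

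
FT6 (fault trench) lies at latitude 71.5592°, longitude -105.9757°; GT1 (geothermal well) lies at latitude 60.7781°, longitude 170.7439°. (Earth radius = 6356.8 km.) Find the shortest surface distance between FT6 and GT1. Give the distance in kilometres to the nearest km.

3575 km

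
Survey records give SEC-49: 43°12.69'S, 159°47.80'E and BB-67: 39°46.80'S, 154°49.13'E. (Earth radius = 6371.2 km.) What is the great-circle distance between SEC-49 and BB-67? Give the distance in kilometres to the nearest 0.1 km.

SEC-49: φ = -43.21150°, λ = +159.79667°
BB-67: φ = -39.78000°, λ = +154.81883°
Δφ = 3.4315°,  Δλ = -4.9778°
a = sin²(Δφ/2) + cos φ₁ cos φ₂ sin²(Δλ/2) = 0.001953
c = 2·arcsin(√a) = 0.088408 rad = 5.0654°
d = R·c = 6371.2 × 0.088408 = 563.3 km

563.3 km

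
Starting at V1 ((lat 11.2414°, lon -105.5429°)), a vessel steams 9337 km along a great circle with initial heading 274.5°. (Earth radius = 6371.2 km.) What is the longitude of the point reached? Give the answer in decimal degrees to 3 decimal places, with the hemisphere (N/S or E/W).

169.522°E

δ = d/R = 9337/6371.2 = 1.465501 rad
φ₂ = arcsin(sin φ₁ cos δ + cos φ₁ sin δ cos θ)
   = arcsin(0.19494·0.10510 + 0.98081·0.99446·0.07846) = 5.56738°
λ₂ = λ₁ + atan2(sin θ sin δ cos φ₁, cos δ − sin φ₁ sin φ₂) = 169.52237°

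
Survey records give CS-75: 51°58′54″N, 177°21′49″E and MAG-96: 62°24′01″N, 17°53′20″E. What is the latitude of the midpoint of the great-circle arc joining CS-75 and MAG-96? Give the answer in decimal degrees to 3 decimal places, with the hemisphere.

81.708°N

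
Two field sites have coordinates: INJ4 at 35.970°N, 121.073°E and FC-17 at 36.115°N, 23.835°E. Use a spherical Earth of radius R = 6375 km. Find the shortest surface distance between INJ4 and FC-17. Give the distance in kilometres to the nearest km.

Δφ = 0.1450°,  Δλ = -97.2380°
a = sin²(Δφ/2) + cos φ₁ cos φ₂ sin²(Δλ/2) = 0.368089
c = 2·arcsin(√a) = 1.303814 rad = 74.7030°
d = R·c = 6375 × 1.303814 = 8311.8 km

8312 km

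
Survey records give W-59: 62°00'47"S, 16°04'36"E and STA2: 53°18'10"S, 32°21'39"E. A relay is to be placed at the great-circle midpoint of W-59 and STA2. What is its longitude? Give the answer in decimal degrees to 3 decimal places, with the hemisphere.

25.205°E

W-59: φ = -62.01306°, λ = +16.07667°
STA2: φ = -53.30278°, λ = +32.36083°
Bx = cos φ₂ cos Δλ = 0.573613,  By = cos φ₂ sin Δλ = 0.167564
φₘ = atan2(sin φ₁ + sin φ₂, √((cos φ₁ + Bx)² + By²)) = -57.91589°
λₘ = λ₁ + atan2(By, cos φ₁ + Bx) = 25.20459°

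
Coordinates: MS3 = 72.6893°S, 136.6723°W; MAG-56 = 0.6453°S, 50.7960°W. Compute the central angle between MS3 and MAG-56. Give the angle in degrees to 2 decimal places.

Δφ = 72.0440°,  Δλ = 85.8763°
a = sin²(Δφ/2) + cos φ₁ cos φ₂ sin²(Δλ/2) = 0.483926
c = 2·arcsin(√a) = 1.538643 rad = 88.1577°

88.16°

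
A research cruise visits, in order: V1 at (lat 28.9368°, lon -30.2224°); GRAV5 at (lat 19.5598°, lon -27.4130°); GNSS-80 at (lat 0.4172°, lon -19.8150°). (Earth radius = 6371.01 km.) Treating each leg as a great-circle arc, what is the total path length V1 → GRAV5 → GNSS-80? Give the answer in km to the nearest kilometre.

3365 km

V1→GRAV5: c = 0.169635 rad, d = 1080.74 km
GRAV5→GNSS-80: c = 0.358477 rad, d = 2283.86 km
Total = 1080.74 + 2283.86 = 3364.60 km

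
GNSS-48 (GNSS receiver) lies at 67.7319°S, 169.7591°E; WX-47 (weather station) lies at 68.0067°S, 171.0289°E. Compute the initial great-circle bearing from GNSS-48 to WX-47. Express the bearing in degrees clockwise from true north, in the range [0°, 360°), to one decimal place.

Δλ = 1.2698°
y = sin Δλ · cos φ₂ = 0.008299
x = cos φ₁ sin φ₂ − sin φ₁ cos φ₂ cos Δλ = -0.004881
θ = atan2(y, x) = 120.4629° → 120.4629° (mod 360°)

120.5°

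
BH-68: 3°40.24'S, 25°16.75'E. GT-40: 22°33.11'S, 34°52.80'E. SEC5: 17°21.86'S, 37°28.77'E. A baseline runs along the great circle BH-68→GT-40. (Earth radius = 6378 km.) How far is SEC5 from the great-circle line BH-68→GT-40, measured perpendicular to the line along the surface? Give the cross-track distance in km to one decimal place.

BH-68: φ = -3.67067°, λ = +25.27917°
GT-40: φ = -22.55183°, λ = +34.88000°
SEC5: φ = -17.36433°, λ = +37.47950°
δ₁₃ = central angle BH-68→SEC5 = 0.317357 rad  (haversine)
θ₁₃ = bearing BH-68→SEC5 = 139.733°,  θ₁₂ = bearing BH-68→GT-40 = 154.603°
dₓₜ = R·arcsin(sin δ₁₃ · sin(θ₁₃ − θ₁₂)) = 6378·arcsin(0.31206·sin(-14.871°)) = -511.334 km
|dₓₜ| = 511.334 km

511.3 km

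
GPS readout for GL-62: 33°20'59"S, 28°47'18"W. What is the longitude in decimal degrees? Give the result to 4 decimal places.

28° + 47′/60 + 18″/3600 = 28 + 0.78333 + 0.00500 = 28.7883°

28.7883°W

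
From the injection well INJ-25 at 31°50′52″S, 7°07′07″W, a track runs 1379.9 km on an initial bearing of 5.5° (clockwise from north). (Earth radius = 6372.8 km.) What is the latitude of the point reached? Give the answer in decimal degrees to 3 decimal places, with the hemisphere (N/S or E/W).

INJ-25: φ = -31.84778°, λ = -7.11861°
δ = d/R = 1379.9/6372.8 = 0.216530 rad
φ₂ = arcsin(sin φ₁ cos δ + cos φ₁ sin δ cos θ)
   = arcsin(-0.52766·0.97665 + 0.84945·0.21484·0.99540) = -19.49260°
λ₂ = λ₁ + atan2(sin θ sin δ cos φ₁, cos δ − sin φ₁ sin φ₂) = -5.86696°

19.493°S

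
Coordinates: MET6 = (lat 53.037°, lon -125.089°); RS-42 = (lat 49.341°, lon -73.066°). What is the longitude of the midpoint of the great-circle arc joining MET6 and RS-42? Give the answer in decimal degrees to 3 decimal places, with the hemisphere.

97.956°W

Bx = cos φ₂ cos Δλ = 0.400932,  By = cos φ₂ sin Δλ = 0.513594
φₘ = atan2(sin φ₁ + sin φ₂, √((cos φ₁ + Bx)² + By²)) = 54.13304°
λₘ = λ₁ + atan2(By, cos φ₁ + Bx) = -97.95610°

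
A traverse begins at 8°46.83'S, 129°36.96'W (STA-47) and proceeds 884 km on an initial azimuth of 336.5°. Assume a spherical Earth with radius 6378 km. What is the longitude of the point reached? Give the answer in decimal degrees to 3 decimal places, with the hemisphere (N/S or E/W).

132.775°W

STA-47: φ = -8.78050°, λ = -129.61600°
δ = d/R = 884/6378 = 0.138601 rad
φ₂ = arcsin(sin φ₁ cos δ + cos φ₁ sin δ cos θ)
   = arcsin(-0.15265·0.99041 + 0.98828·0.13816·0.91706) = -1.48821°
λ₂ = λ₁ + atan2(sin θ sin δ cos φ₁, cos δ − sin φ₁ sin φ₂) = -132.77511°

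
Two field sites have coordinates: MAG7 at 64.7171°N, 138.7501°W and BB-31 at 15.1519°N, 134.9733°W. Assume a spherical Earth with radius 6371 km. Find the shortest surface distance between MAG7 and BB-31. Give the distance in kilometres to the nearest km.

5519 km

Δφ = -49.5652°,  Δλ = 3.7768°
a = sin²(Δφ/2) + cos φ₁ cos φ₂ sin²(Δλ/2) = 0.176156
c = 2·arcsin(√a) = 0.866252 rad = 49.6326°
d = R·c = 6371 × 0.866252 = 5518.9 km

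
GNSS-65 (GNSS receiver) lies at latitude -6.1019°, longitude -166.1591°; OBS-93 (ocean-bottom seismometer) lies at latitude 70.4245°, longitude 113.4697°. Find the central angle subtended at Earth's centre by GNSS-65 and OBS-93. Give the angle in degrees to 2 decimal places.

92.55°

Δφ = 76.5264°,  Δλ = -80.3712°
a = sin²(Δφ/2) + cos φ₁ cos φ₂ sin²(Δλ/2) = 0.522214
c = 2·arcsin(√a) = 1.615240 rad = 92.5464°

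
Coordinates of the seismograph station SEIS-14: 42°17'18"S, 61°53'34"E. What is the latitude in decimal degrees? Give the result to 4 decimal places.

42° + 17′/60 + 18″/3600 = 42 + 0.28333 + 0.00500 = 42.2883°

42.2883°S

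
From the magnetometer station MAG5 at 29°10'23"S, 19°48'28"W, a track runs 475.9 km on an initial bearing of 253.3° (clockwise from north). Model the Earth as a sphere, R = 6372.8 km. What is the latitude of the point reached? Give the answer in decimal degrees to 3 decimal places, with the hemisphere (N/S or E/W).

30.319°S

MAG5: φ = -29.17306°, λ = -19.80778°
δ = d/R = 475.9/6372.8 = 0.074677 rad
φ₂ = arcsin(sin φ₁ cos δ + cos φ₁ sin δ cos θ)
   = arcsin(-0.48745·0.99721 + 0.87315·0.07461·-0.28736) = -30.31876°
λ₂ = λ₁ + atan2(sin θ sin δ cos φ₁, cos δ − sin φ₁ sin φ₂) = -24.55632°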